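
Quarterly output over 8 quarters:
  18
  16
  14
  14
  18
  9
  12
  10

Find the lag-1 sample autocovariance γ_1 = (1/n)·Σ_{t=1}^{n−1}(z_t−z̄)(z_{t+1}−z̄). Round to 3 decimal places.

0.732

Mean z̄ = (18 + 16 + 14 + 14 + 18 + 9 + 12 + 10)/8 = 13.8750
Deviations: 4.1250, 2.1250, 0.1250, 0.1250, 4.1250, -4.8750, -1.8750, -3.8750
Σ_{t=1}^{7}(z_t−z̄)(z_{t+1}−z̄) = 5.8594
γ_1 = 5.8594 / 8 = 0.732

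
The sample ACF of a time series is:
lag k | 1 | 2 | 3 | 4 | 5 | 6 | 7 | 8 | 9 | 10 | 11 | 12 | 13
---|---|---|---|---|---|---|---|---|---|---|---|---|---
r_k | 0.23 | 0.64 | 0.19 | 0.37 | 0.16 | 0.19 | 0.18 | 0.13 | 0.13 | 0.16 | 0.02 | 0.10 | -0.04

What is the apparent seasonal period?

2

The largest autocorrelation is r_2 = 0.64, with a weaker echo at lag 4 (0.37); the remaining lags stay at or below 0.23.
The dominant spike at lag 2 indicates a seasonal period of 2.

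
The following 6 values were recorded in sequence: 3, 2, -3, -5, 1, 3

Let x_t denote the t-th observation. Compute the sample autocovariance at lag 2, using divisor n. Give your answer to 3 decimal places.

Mean x̄ = (3 + 2 − 3 − 5 + 1 + 3)/6 = 0.1667
Deviations: 2.8333, 1.8333, -3.1667, -5.1667, 0.8333, 2.8333
Σ_{t=1}^{4}(x_t−x̄)(x_{t+2}−x̄) = -35.7222
γ_2 = -35.7222 / 6 = -5.954

-5.954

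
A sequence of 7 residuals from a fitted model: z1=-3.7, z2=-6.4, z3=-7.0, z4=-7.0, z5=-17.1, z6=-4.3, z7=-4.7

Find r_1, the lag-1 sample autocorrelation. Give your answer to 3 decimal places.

Mean z̄ = (-3.7 − 6.4 − 7.0 − 7.0 − 17.1 − 4.3 − 4.7)/7 = -7.1714
Deviations from mean: 3.4714, 0.7714, 0.1714, 0.1714, -9.9286, 2.8714, 2.4714
Numerator Σ_{t=1}^{6}(z_t−z̄)(z_{t+1}−z̄) = -20.2751
Denominator Σ(z_t−z̄)² = 125.6343
r_1 = -20.2751 / 125.6343 = -0.161

-0.161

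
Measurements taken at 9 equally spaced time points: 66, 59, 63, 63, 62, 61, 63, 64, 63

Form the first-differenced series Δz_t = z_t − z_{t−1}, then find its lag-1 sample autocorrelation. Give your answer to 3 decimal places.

-0.365

First differences Δz: -7, 4, 0, -1, -1, 2, 1, -1
Mean of differences = -0.3750
Numerator Σ(Δz_t−Δz̄)(Δz_{t+1}−Δz̄) = -26.2656
Denominator Σ(Δz_t−Δz̄)² = 71.8750
r_1(Δz) = -26.2656 / 71.8750 = -0.365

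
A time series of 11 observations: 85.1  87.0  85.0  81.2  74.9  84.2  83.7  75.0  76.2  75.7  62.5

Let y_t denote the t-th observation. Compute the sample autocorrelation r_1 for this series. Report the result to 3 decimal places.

Mean ȳ = (85.1 + 87.0 + 85.0 + 81.2 + 74.9 + 84.2 + 83.7 + 75.0 + 76.2 + 75.7 + 62.5)/11 = 79.1364
Numerator Σ_{t=1}^{10}(y_t−ȳ)(y_{t+1}−ȳ) = 158.5487
Denominator Σ(y_t−ȳ)² = 514.7655
r_1 = 158.5487 / 514.7655 = 0.308

0.308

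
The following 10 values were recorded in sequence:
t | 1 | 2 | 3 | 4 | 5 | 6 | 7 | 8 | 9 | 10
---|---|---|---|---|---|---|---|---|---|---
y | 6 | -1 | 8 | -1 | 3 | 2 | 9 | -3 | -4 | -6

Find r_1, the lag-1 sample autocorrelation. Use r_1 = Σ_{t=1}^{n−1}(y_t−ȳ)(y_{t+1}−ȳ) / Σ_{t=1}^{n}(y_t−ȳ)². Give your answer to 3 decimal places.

-0.044

Mean ȳ = (6 − 1 + 8 − 1 + 3 + 2 + 9 − 3 − 4 − 6)/10 = 1.3000
Numerator Σ_{t=1}^{9}(y_t−ȳ)(y_{t+1}−ȳ) = -10.5900
Denominator Σ(y_t−ȳ)² = 240.1000
r_1 = -10.5900 / 240.1000 = -0.044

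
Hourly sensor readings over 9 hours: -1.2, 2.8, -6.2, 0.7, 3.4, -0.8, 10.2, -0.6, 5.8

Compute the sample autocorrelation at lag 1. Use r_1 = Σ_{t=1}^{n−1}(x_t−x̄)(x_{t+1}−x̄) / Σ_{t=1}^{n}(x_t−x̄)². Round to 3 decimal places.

Mean x̄ = (-1.2 + 2.8 − 6.2 + 0.7 + 3.4 − 0.8 + 10.2 − 0.6 + 5.8)/9 = 1.5667
Numerator Σ_{t=1}^{8}(x_t−x̄)(x_{t+1}−x̄) = -60.4978
Denominator Σ(x_t−x̄)² = 176.3600
r_1 = -60.4978 / 176.3600 = -0.343

-0.343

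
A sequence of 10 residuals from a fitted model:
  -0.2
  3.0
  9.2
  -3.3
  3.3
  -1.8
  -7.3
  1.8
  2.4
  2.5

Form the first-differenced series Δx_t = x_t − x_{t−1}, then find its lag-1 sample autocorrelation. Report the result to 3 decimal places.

-0.491

First differences Δx: 3.2, 6.2, -12.5, 6.6, -5.1, -5.5, 9.1, 0.6, 0.1
Mean of differences = 0.3000
Numerator Σ(Δx_t−Δx̄)(Δx_{t+1}−Δx̄) = -190.2100
Denominator Σ(Δx_t−Δx̄)² = 387.1200
r_1(Δx) = -190.2100 / 387.1200 = -0.491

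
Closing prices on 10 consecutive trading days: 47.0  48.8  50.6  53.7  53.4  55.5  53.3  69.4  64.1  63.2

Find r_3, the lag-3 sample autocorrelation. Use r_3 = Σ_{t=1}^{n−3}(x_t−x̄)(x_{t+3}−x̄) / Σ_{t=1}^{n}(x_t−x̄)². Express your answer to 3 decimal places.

Mean x̄ = (47.0 + 48.8 + 50.6 + 53.7 + 53.4 + 55.5 + 53.3 + 69.4 + 64.1 + 63.2)/10 = 55.9000
Σ(x_t−x̄)(x_{t+3}−x̄) = (19.5800) + (17.7500) + (2.1200) + (5.7200) + (-33.7500) + (-3.2800) + (-18.9800) = -10.8400
Denominator Σ(x_t−x̄)² = 478.5000
r_3 = -10.8400 / 478.5000 = -0.023

-0.023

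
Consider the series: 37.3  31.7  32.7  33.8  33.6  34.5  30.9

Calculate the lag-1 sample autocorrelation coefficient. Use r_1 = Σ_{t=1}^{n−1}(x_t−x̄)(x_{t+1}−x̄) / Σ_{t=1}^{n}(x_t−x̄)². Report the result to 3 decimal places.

Mean x̄ = (37.3 + 31.7 + 32.7 + 33.8 + 33.6 + 34.5 + 30.9)/7 = 33.5000
Numerator Σ_{t=1}^{6}(x_t−x̄)(x_{t+1}−x̄) = -8.1100
Denominator Σ(x_t−x̄)² = 26.1800
r_1 = -8.1100 / 26.1800 = -0.310

-0.310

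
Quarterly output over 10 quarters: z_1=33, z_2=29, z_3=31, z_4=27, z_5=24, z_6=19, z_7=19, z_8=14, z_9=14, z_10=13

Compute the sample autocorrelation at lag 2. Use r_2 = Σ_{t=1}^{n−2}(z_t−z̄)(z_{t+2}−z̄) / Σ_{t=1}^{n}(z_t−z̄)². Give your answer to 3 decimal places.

Mean z̄ = (33 + 29 + 31 + 27 + 24 + 19 + 19 + 14 + 14 + 13)/10 = 22.3000
Numerator Σ_{t=1}^{8}(z_t−z̄)(z_{t+2}−z̄) = 250.2200
Denominator Σ(z_t−z̄)² = 506.1000
r_2 = 250.2200 / 506.1000 = 0.494

0.494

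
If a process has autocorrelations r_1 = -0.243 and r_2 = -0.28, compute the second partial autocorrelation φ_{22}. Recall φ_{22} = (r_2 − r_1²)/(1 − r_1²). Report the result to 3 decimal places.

φ_{22} = (r_2 − r_1²) / (1 − r_1²)
r_1² = (-0.243)² = 0.059049
Numerator = -0.28 − 0.0590 = -0.3390; denominator = 1 − 0.0590 = 0.9410
φ_{22} = -0.3390 / 0.9410 = -0.360

-0.360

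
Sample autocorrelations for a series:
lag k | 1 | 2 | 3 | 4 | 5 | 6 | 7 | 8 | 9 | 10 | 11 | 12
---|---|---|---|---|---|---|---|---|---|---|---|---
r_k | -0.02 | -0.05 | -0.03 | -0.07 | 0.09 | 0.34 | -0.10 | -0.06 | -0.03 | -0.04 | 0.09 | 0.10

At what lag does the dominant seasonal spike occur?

6

The largest autocorrelation is r_6 = 0.34; the remaining lags stay at or below 0.10.
The dominant spike at lag 6 indicates a seasonal period of 6.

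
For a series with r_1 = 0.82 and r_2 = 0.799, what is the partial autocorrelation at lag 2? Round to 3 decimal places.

φ_{22} = (r_2 − r_1²) / (1 − r_1²)
r_1² = (0.82)² = 0.6724
Numerator = 0.799 − 0.6724 = 0.1266; denominator = 1 − 0.6724 = 0.3276
φ_{22} = 0.1266 / 0.3276 = 0.386

0.386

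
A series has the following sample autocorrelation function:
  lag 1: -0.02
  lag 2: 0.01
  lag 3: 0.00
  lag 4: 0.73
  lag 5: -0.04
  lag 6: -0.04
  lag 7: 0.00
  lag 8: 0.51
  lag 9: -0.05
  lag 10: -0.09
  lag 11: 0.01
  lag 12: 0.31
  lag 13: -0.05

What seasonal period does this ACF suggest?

The largest autocorrelation is r_4 = 0.73, with weaker echoes at lags 8 (0.51) and 12 (0.31); the remaining lags stay at or below 0.01.
The dominant spike at lag 4 indicates a seasonal period of 4.

4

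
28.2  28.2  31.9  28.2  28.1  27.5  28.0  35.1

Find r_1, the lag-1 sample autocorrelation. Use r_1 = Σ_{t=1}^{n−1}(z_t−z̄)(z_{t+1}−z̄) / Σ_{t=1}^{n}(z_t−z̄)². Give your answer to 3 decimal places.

-0.116

Mean z̄ = (28.2 + 28.2 + 31.9 + 28.2 + 28.1 + 27.5 + 28.0 + 35.1)/8 = 29.4000
Numerator Σ_{t=1}^{7}(z_t−z̄)(z_{t+1}−z̄) = -5.8500
Denominator Σ(z_t−z̄)² = 50.3200
r_1 = -5.8500 / 50.3200 = -0.116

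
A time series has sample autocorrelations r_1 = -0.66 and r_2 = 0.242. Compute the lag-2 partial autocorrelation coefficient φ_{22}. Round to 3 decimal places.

φ_{22} = (r_2 − r_1²) / (1 − r_1²)
r_1² = (-0.66)² = 0.4356
Numerator = 0.242 − 0.4356 = -0.1936; denominator = 1 − 0.4356 = 0.5644
φ_{22} = -0.1936 / 0.5644 = -0.343

-0.343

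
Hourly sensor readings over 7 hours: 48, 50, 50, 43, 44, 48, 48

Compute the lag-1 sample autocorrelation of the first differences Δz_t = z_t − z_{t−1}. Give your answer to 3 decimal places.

First differences Δz: 2, 0, -7, 1, 4, 0
Mean of differences = 0.0000
Numerator Σ(Δz_t−Δz̄)(Δz_{t+1}−Δz̄) = -3.0000
Denominator Σ(Δz_t−Δz̄)² = 70.0000
r_1(Δz) = -3.0000 / 70.0000 = -0.043

-0.043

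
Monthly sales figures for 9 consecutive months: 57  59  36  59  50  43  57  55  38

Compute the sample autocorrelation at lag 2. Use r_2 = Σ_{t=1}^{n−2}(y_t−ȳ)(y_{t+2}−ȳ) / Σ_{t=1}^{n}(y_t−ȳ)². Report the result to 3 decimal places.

Mean ȳ = (57 + 59 + 36 + 59 + 50 + 43 + 57 + 55 + 38)/9 = 50.4444
Σ(y_t−ȳ)(y_{t+2}−ȳ) = (-94.6914) + (73.1975) + (6.4198) + (-63.6914) + (-2.9136) + (-33.9136) + (-81.5802) = -197.1728
Denominator Σ(y_t−ȳ)² = 672.2222
r_2 = -197.1728 / 672.2222 = -0.293

-0.293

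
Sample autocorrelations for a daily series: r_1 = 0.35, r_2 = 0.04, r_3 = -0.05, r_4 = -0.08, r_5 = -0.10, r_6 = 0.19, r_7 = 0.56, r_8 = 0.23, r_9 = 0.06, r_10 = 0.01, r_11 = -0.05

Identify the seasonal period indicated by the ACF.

The largest autocorrelation is r_7 = 0.56; the remaining lags stay at or below 0.35. The elevated value at lag 1 (0.35), dropping to 0.04 at lag 2, reflects decaying short-term dependence rather than seasonality.
The dominant spike at lag 7 indicates a seasonal period of 7.

7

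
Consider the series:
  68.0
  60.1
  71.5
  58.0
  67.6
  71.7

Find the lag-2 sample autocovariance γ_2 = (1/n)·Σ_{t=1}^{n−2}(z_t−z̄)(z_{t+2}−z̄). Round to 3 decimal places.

Mean z̄ = (68.0 + 60.1 + 71.5 + 58.0 + 67.6 + 71.7)/6 = 66.1500
Σ_{t=1}^{4}(z_t−z̄)(z_{t+2}−z̄) = 21.7300
γ_2 = 21.7300 / 6 = 3.622

3.622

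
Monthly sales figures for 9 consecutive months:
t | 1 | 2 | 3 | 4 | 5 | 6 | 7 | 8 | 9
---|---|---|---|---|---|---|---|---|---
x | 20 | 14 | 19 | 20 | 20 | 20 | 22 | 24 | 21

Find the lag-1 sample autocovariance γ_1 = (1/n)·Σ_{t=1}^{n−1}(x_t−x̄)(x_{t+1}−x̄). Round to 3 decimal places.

2.000

Mean x̄ = (20 + 14 + 19 + 20 + 20 + 20 + 22 + 24 + 21)/9 = 20.0000
Σ_{t=1}^{8}(x_t−x̄)(x_{t+1}−x̄) = 18.0000
γ_1 = 18.0000 / 9 = 2.000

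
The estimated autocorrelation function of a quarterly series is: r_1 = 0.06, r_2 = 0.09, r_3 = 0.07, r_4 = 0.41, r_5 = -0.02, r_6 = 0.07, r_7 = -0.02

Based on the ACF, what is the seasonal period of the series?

The largest autocorrelation is r_4 = 0.41; the remaining lags stay at or below 0.09.
The dominant spike at lag 4 indicates a seasonal period of 4.

4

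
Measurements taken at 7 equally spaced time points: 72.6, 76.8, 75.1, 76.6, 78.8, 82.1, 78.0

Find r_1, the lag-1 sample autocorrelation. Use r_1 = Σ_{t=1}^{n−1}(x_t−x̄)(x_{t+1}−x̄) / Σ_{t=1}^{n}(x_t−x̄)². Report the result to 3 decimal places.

Mean x̄ = (72.6 + 76.8 + 75.1 + 76.6 + 78.8 + 82.1 + 78.0)/7 = 77.1429
Deviations from mean: -4.5429, -0.3429, -2.0429, -0.5429, 1.6571, 4.9571, 0.8571
Numerator Σ_{t=1}^{6}(x_t−x̄)(x_{t+1}−x̄) = 14.9310
Denominator Σ(x_t−x̄)² = 53.2771
r_1 = 14.9310 / 53.2771 = 0.280

0.280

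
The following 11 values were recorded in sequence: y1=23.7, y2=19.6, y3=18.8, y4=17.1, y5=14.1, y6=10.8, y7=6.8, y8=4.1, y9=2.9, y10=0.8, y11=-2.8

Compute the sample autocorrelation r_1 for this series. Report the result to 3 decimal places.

0.717

Mean ȳ = (23.7 + 19.6 + 18.8 + 17.1 + 14.1 + 10.8 + 6.8 + 4.1 + 2.9 + 0.8 − 2.8)/11 = 10.5364
Numerator Σ_{t=1}^{10}(y_t−ȳ)(y_{t+1}−ȳ) = 549.1905
Denominator Σ(y_t−ȳ)² = 765.9255
r_1 = 549.1905 / 765.9255 = 0.717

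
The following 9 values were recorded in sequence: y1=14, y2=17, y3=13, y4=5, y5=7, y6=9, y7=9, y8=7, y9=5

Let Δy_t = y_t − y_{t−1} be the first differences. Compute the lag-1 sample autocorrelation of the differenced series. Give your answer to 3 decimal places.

-0.005

First differences Δy: 3, -4, -8, 2, 2, 0, -2, -2
Mean of differences = -1.1250
Numerator Σ(Δy_t−Δȳ)(Δy_{t+1}−Δȳ) = -0.5156
Denominator Σ(Δy_t−Δȳ)² = 94.8750
r_1(Δy) = -0.5156 / 94.8750 = -0.005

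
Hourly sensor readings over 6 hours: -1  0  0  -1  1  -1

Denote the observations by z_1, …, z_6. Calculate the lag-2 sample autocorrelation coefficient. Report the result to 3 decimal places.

0.133

Mean z̄ = (-1 + 0 + 0 − 1 + 1 − 1)/6 = -0.3333
Σ(z_t−z̄)(z_{t+2}−z̄) = (-0.2222) + (-0.2222) + (0.4444) + (0.4444) = 0.4444
Denominator Σ(z_t−z̄)² = 3.3333
r_2 = 0.4444 / 3.3333 = 0.133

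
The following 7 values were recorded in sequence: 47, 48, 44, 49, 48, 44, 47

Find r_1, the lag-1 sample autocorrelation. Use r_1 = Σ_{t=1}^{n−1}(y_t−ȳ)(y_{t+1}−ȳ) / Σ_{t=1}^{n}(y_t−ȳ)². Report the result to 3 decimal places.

-0.455

Mean ȳ = (47 + 48 + 44 + 49 + 48 + 44 + 47)/7 = 46.7143
Σ(y_t−ȳ)(y_{t+1}−ȳ) = (0.3673) + (-3.4898) + (-6.2041) + (2.9388) + (-3.4898) + (-0.7755) = -10.6531
Denominator Σ(y_t−ȳ)² = 23.4286
r_1 = -10.6531 / 23.4286 = -0.455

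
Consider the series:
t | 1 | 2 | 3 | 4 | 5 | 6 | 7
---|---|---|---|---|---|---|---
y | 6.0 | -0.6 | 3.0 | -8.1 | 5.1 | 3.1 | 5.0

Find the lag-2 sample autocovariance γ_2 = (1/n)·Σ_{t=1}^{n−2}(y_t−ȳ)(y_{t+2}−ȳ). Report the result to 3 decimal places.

4.444

Mean ȳ = (6.0 − 0.6 + 3.0 − 8.1 + 5.1 + 3.1 + 5.0)/7 = 1.9286
Σ_{t=1}^{5}(y_t−ȳ)(y_{t+2}−ȳ) = 31.1112
γ_2 = 31.1112 / 7 = 4.444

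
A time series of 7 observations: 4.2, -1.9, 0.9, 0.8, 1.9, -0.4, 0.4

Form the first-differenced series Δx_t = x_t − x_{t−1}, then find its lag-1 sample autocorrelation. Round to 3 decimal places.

-0.428

First differences Δx: -6.1, 2.8, -0.1, 1.1, -2.3, 0.8
Mean of differences = -0.6333
Numerator Σ(Δx_t−Δx̄)(Δx_{t+1}−Δx̄) = -21.2911
Denominator Σ(Δx_t−Δx̄)² = 49.7933
r_1(Δx) = -21.2911 / 49.7933 = -0.428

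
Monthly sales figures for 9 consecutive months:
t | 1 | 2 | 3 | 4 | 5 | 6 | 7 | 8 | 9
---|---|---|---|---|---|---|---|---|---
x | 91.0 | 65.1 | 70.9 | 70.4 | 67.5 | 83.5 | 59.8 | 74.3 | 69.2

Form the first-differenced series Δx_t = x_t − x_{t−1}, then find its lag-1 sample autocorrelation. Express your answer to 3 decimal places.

First differences Δx: -25.9, 5.8, -0.5, -2.9, 16.0, -23.7, 14.5, -5.1
Mean of differences = -2.7250
Numerator Σ(Δx_t−Δx̄)(Δx_{t+1}−Δx̄) = -977.2256
Denominator Σ(Δx_t−Δx̄)² = 1707.6550
r_1(Δx) = -977.2256 / 1707.6550 = -0.572

-0.572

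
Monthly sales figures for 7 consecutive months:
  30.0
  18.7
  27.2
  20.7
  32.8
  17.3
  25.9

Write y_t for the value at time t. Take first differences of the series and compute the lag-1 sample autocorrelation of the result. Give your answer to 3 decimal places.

-0.789

First differences Δy: -11.3, 8.5, -6.5, 12.1, -15.5, 8.6
Mean of differences = -0.6833
Numerator Σ(Δy_t−Δȳ)(Δy_{t+1}−Δȳ) = -552.2236
Denominator Σ(Δy_t−Δȳ)² = 700.0083
r_1(Δy) = -552.2236 / 700.0083 = -0.789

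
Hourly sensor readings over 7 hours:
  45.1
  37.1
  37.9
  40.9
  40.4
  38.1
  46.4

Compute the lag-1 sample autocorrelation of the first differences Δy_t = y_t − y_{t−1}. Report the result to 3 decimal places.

-0.160

First differences Δy: -8.0, 0.8, 3.0, -0.5, -2.3, 8.3
Mean of differences = 0.2167
Numerator Σ(Δy_t−Δȳ)(Δy_{t+1}−Δȳ) = -23.7036
Denominator Σ(Δy_t−Δȳ)² = 147.7883
r_1(Δy) = -23.7036 / 147.7883 = -0.160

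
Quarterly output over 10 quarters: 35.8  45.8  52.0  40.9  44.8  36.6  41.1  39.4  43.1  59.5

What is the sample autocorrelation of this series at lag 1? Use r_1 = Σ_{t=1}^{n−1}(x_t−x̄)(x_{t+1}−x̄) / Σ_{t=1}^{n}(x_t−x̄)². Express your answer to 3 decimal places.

-0.020

Mean x̄ = (35.8 + 45.8 + 52.0 + 40.9 + 44.8 + 36.6 + 41.1 + 39.4 + 43.1 + 59.5)/10 = 43.9000
Numerator Σ_{t=1}^{9}(x_t−x̄)(x_{t+1}−x̄) = -9.4100
Denominator Σ(x_t−x̄)² = 470.0200
r_1 = -9.4100 / 470.0200 = -0.020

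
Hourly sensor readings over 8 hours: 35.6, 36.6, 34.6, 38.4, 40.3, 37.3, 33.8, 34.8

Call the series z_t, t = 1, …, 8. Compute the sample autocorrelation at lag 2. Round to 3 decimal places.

-0.454

Mean z̄ = (35.6 + 36.6 + 34.6 + 38.4 + 40.3 + 37.3 + 33.8 + 34.8)/8 = 36.4250
Deviations from mean: -0.8250, 0.1750, -1.8250, 1.9750, 3.8750, 0.8750, -2.6250, -1.6250
Σ(z_t−z̄)(z_{t+2}−z̄) = (1.5056) + (0.3456) + (-7.0719) + (1.7281) + (-10.1719) + (-1.4219) = -15.0863
Denominator Σ(z_t−z̄)² = 33.2550
r_2 = -15.0863 / 33.2550 = -0.454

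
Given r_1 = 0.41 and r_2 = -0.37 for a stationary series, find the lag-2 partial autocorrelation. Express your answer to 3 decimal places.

φ_{22} = (r_2 − r_1²) / (1 − r_1²)
r_1² = (0.41)² = 0.1681
Numerator = -0.37 − 0.1681 = -0.5381; denominator = 1 − 0.1681 = 0.8319
φ_{22} = -0.5381 / 0.8319 = -0.647

-0.647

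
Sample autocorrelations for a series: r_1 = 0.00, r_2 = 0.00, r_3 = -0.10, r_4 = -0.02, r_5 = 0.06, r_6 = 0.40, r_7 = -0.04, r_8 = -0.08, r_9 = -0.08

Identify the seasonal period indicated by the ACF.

The largest autocorrelation is r_6 = 0.40; the remaining lags stay at or below 0.06.
The dominant spike at lag 6 indicates a seasonal period of 6.

6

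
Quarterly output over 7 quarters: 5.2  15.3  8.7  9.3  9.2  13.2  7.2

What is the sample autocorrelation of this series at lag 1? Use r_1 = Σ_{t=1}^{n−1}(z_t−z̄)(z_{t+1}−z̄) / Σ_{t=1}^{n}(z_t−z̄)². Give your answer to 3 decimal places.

Mean z̄ = (5.2 + 15.3 + 8.7 + 9.3 + 9.2 + 13.2 + 7.2)/7 = 9.7286
Deviations from mean: -4.5286, 5.5714, -1.0286, -0.4286, -0.5286, 3.4714, -2.5286
Numerator Σ_{t=1}^{6}(z_t−z̄)(z_{t+1}−z̄) = -40.9065
Denominator Σ(z_t−z̄)² = 71.5143
r_1 = -40.9065 / 71.5143 = -0.572

-0.572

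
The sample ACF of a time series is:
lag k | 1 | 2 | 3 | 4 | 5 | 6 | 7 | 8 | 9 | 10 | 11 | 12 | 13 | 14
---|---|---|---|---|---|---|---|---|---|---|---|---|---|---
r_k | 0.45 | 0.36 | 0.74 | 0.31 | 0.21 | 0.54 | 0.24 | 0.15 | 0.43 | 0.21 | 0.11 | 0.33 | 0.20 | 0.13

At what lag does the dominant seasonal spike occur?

The largest autocorrelation is r_3 = 0.74, with a weaker echo at lag 6 (0.54); the remaining lags stay at or below 0.45. The elevated value at lag 1 (0.45), dropping to 0.36 at lag 2, reflects decaying short-term dependence rather than seasonality.
The dominant spike at lag 3 indicates a seasonal period of 3.

3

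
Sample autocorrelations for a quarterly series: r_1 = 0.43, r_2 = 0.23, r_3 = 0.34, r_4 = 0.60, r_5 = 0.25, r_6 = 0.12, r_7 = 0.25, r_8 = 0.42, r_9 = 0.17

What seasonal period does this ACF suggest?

4

The largest autocorrelation is r_4 = 0.60; the remaining lags stay at or below 0.43. The elevated value at lag 1 (0.43), dropping to 0.23 at lag 2, reflects decaying short-term dependence rather than seasonality.
The dominant spike at lag 4 indicates a seasonal period of 4.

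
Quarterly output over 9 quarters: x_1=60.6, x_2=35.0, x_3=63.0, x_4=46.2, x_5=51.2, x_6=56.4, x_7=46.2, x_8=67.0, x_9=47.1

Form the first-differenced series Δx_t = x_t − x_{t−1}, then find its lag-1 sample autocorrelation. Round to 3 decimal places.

First differences Δx: -25.6, 28.0, -16.8, 5.0, 5.2, -10.2, 20.8, -19.9
Mean of differences = -1.6875
Numerator Σ(Δx_t−Δx̄)(Δx_{t+1}−Δx̄) = -1873.1677
Denominator Σ(Δx_t−Δx̄)² = 2683.5488
r_1(Δx) = -1873.1677 / 2683.5488 = -0.698

-0.698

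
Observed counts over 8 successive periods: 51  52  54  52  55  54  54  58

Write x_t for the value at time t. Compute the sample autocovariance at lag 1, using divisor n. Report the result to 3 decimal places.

0.398

Mean x̄ = (51 + 52 + 54 + 52 + 55 + 54 + 54 + 58)/8 = 53.7500
Deviations: -2.7500, -1.7500, 0.2500, -1.7500, 1.2500, 0.2500, 0.2500, 4.2500
Σ_{t=1}^{7}(x_t−x̄)(x_{t+1}−x̄) = 3.1875
γ_1 = 3.1875 / 8 = 0.398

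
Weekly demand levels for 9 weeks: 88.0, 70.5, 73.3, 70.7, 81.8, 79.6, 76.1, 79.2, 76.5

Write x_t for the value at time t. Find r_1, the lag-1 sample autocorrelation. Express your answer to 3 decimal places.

Mean x̄ = (88.0 + 70.5 + 73.3 + 70.7 + 81.8 + 79.6 + 76.1 + 79.2 + 76.5)/9 = 77.3000
Numerator Σ_{t=1}^{8}(x_t−x̄)(x_{t+1}−x̄) = -45.0700
Denominator Σ(x_t−x̄)² = 251.5200
r_1 = -45.0700 / 251.5200 = -0.179

-0.179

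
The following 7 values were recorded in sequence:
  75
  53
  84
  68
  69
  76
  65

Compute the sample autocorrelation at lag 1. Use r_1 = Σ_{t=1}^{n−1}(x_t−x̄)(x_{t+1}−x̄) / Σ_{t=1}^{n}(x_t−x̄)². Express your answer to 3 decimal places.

-0.668

Mean x̄ = (75 + 53 + 84 + 68 + 69 + 76 + 65)/7 = 70.0000
Deviations from mean: 5.0000, -17.0000, 14.0000, -2.0000, -1.0000, 6.0000, -5.0000
Σ(x_t−x̄)(x_{t+1}−x̄) = (-85.0000) + (-238.0000) + (-28.0000) + (2.0000) + (-6.0000) + (-30.0000) = -385.0000
Denominator Σ(x_t−x̄)² = 576.0000
r_1 = -385.0000 / 576.0000 = -0.668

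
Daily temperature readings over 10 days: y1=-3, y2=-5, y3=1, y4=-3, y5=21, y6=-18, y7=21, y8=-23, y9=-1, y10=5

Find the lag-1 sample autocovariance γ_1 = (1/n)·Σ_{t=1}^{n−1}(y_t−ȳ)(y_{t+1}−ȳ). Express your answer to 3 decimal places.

-128.075

Mean ȳ = (-3 − 5 + 1 − 3 + 21 − 18 + 21 − 23 − 1 + 5)/10 = -0.5000
Σ_{t=1}^{9}(y_t−ȳ)(y_{t+1}−ȳ) = -1280.7500
γ_1 = -1280.7500 / 10 = -128.075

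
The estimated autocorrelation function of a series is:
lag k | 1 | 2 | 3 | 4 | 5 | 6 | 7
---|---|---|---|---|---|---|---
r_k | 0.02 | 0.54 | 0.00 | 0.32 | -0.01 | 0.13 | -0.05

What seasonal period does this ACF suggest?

The largest autocorrelation is r_2 = 0.54, with a weaker echo at lag 4 (0.32); the remaining lags stay at or below 0.13.
The dominant spike at lag 2 indicates a seasonal period of 2.

2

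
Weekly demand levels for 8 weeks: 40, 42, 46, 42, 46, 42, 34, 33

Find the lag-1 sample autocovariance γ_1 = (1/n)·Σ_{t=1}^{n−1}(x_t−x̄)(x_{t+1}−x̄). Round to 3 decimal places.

8.764

Mean x̄ = (40 + 42 + 46 + 42 + 46 + 42 + 34 + 33)/8 = 40.6250
Deviations: -0.6250, 1.3750, 5.3750, 1.3750, 5.3750, 1.3750, -6.6250, -7.6250
Σ_{t=1}^{7}(x_t−x̄)(x_{t+1}−x̄) = 70.1094
γ_1 = 70.1094 / 8 = 8.764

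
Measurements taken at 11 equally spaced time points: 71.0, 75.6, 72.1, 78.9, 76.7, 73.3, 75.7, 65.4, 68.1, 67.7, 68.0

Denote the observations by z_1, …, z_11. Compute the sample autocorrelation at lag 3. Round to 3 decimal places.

0.050

Mean z̄ = (71.0 + 75.6 + 72.1 + 78.9 + 76.7 + 73.3 + 75.7 + 65.4 + 68.1 + 67.7 + 68.0)/11 = 72.0455
Numerator Σ_{t=1}^{8}(z_t−z̄)(z_{t+3}−z̄) = 9.6193
Denominator Σ(z_t−z̄)² = 192.2873
r_3 = 9.6193 / 192.2873 = 0.050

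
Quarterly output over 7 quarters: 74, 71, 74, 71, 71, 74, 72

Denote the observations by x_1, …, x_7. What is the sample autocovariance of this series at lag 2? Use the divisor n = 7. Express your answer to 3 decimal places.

0.090

Mean x̄ = (74 + 71 + 74 + 71 + 71 + 74 + 72)/7 = 72.4286
Σ_{t=1}^{5}(x_t−x̄)(x_{t+2}−x̄) = 0.6327
γ_2 = 0.6327 / 7 = 0.090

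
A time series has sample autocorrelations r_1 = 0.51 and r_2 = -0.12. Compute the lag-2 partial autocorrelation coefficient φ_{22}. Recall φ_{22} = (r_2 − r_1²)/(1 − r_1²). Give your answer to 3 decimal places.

φ_{22} = (r_2 − r_1²) / (1 − r_1²)
r_1² = (0.51)² = 0.2601
Numerator = -0.12 − 0.2601 = -0.3801; denominator = 1 − 0.2601 = 0.7399
φ_{22} = -0.3801 / 0.7399 = -0.514

-0.514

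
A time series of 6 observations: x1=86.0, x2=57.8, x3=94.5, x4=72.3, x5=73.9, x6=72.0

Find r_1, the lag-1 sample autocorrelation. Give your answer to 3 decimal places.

Mean x̄ = (86.0 + 57.8 + 94.5 + 72.3 + 73.9 + 72.0)/6 = 76.0833
Deviations from mean: 9.9167, -18.2833, 18.4167, -3.7833, -2.1833, -4.0833
Numerator Σ_{t=1}^{5}(x_t−x̄)(x_{t+1}−x̄) = -570.5286
Denominator Σ(x_t−x̄)² = 807.5483
r_1 = -570.5286 / 807.5483 = -0.706

-0.706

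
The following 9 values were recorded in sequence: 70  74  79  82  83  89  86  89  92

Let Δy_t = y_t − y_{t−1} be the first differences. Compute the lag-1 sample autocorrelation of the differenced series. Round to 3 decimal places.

-0.426

First differences Δy: 4, 5, 3, 1, 6, -3, 3, 3
Mean of differences = 2.7500
Numerator Σ(Δy_t−Δȳ)(Δy_{t+1}−Δȳ) = -22.8125
Denominator Σ(Δy_t−Δȳ)² = 53.5000
r_1(Δy) = -22.8125 / 53.5000 = -0.426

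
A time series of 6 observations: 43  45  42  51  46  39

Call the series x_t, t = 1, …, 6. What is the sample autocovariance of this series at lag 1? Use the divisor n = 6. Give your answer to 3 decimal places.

-2.630

Mean x̄ = (43 + 45 + 42 + 51 + 46 + 39)/6 = 44.3333
Deviations: -1.3333, 0.6667, -2.3333, 6.6667, 1.6667, -5.3333
Σ_{t=1}^{5}(x_t−x̄)(x_{t+1}−x̄) = -15.7778
γ_1 = -15.7778 / 6 = -2.630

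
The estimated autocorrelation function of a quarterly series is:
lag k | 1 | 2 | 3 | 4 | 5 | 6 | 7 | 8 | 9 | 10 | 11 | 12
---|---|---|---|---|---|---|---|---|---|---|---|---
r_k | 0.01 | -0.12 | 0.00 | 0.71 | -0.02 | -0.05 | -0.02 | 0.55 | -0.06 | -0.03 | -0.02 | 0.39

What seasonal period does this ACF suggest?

4

The largest autocorrelation is r_4 = 0.71, with weaker echoes at lags 8 (0.55) and 12 (0.39); the remaining lags stay at or below 0.01.
The dominant spike at lag 4 indicates a seasonal period of 4.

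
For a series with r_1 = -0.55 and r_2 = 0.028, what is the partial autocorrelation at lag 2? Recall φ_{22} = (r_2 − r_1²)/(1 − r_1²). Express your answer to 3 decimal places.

φ_{22} = (r_2 − r_1²) / (1 − r_1²)
r_1² = (-0.55)² = 0.3025
Numerator = 0.028 − 0.3025 = -0.2745; denominator = 1 − 0.3025 = 0.6975
φ_{22} = -0.2745 / 0.6975 = -0.394

-0.394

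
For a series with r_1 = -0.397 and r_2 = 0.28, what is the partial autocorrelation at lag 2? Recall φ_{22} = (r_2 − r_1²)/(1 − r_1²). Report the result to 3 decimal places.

φ_{22} = (r_2 − r_1²) / (1 − r_1²)
r_1² = (-0.397)² = 0.157609
Numerator = 0.28 − 0.1576 = 0.1224; denominator = 1 − 0.1576 = 0.8424
φ_{22} = 0.1224 / 0.8424 = 0.145

0.145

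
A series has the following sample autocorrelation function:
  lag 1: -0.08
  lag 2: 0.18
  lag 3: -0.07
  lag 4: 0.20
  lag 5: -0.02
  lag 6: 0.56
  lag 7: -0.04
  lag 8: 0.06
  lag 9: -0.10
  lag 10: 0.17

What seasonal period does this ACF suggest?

The largest autocorrelation is r_6 = 0.56; the remaining lags stay at or below 0.20.
The dominant spike at lag 6 indicates a seasonal period of 6.

6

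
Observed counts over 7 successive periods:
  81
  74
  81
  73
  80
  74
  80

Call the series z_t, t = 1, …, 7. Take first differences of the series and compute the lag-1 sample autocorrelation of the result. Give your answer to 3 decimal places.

First differences Δz: -7, 7, -8, 7, -6, 6
Mean of differences = -0.1667
Numerator Σ(Δz_t−Δz̄)(Δz_{t+1}−Δz̄) = -239.0278
Denominator Σ(Δz_t−Δz̄)² = 282.8333
r_1(Δz) = -239.0278 / 282.8333 = -0.845

-0.845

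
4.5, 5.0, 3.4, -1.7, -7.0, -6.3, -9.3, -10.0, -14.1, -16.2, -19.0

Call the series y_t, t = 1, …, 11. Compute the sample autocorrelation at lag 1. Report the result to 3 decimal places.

Mean ȳ = (4.5 + 5.0 + 3.4 − 1.7 − 7.0 − 6.3 − 9.3 − 10.0 − 14.1 − 16.2 − 19.0)/11 = -6.4273
Numerator Σ_{t=1}^{10}(y_t−ȳ)(y_{t+1}−ȳ) = 516.0074
Denominator Σ(y_t−ȳ)² = 702.7218
r_1 = 516.0074 / 702.7218 = 0.734

0.734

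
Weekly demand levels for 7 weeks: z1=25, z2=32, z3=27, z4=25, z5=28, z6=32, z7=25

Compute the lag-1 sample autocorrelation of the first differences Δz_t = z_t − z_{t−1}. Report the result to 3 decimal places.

First differences Δz: 7, -5, -2, 3, 4, -7
Mean of differences = 0.0000
Numerator Σ(Δz_t−Δz̄)(Δz_{t+1}−Δz̄) = -47.0000
Denominator Σ(Δz_t−Δz̄)² = 152.0000
r_1(Δz) = -47.0000 / 152.0000 = -0.309

-0.309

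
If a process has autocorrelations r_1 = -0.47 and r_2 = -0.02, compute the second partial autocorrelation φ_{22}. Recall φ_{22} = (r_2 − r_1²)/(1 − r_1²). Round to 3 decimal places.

φ_{22} = (r_2 − r_1²) / (1 − r_1²)
r_1² = (-0.47)² = 0.2209
Numerator = -0.02 − 0.2209 = -0.2409; denominator = 1 − 0.2209 = 0.7791
φ_{22} = -0.2409 / 0.7791 = -0.309

-0.309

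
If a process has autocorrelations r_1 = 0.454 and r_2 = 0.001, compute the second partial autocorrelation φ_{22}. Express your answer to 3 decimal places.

-0.258

φ_{22} = (r_2 − r_1²) / (1 − r_1²)
r_1² = (0.454)² = 0.206116
Numerator = 0.001 − 0.2061 = -0.2051; denominator = 1 − 0.2061 = 0.7939
φ_{22} = -0.2051 / 0.7939 = -0.258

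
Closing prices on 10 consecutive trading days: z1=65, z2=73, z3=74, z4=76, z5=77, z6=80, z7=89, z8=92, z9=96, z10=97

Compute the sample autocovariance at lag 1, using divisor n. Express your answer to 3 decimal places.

71.909

Mean z̄ = (65 + 73 + 74 + 76 + 77 + 80 + 89 + 92 + 96 + 97)/10 = 81.9000
Σ_{t=1}^{9}(z_t−z̄)(z_{t+1}−z̄) = 719.0900
γ_1 = 719.0900 / 10 = 71.909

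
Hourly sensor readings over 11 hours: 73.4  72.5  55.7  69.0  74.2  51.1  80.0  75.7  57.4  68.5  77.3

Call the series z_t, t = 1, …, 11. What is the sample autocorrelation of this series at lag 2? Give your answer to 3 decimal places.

-0.461

Mean z̄ = (73.4 + 72.5 + 55.7 + 69.0 + 74.2 + 51.1 + 80.0 + 75.7 + 57.4 + 68.5 + 77.3)/11 = 68.6182
Numerator Σ_{t=1}^{9}(z_t−z̄)(z_{t+2}−z̄) = -425.5298
Denominator Σ(z_t−z̄)² = 923.9364
r_2 = -425.5298 / 923.9364 = -0.461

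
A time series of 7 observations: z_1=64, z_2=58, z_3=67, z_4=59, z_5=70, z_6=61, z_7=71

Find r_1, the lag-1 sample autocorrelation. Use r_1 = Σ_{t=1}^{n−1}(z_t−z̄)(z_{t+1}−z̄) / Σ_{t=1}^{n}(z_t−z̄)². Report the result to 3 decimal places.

-0.616

Mean z̄ = (64 + 58 + 67 + 59 + 70 + 61 + 71)/7 = 64.2857
Numerator Σ_{t=1}^{6}(z_t−z̄)(z_{t+1}−z̄) = -100.6531
Denominator Σ(z_t−z̄)² = 163.4286
r_1 = -100.6531 / 163.4286 = -0.616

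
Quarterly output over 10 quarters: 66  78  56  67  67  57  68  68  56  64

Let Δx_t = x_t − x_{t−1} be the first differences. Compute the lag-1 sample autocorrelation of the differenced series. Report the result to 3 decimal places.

-0.609

First differences Δx: 12, -22, 11, 0, -10, 11, 0, -12, 8
Mean of differences = -0.2222
Numerator Σ(Δx_t−Δx̄)(Δx_{t+1}−Δx̄) = -716.9383
Denominator Σ(Δx_t−Δx̄)² = 1177.5556
r_1(Δx) = -716.9383 / 1177.5556 = -0.609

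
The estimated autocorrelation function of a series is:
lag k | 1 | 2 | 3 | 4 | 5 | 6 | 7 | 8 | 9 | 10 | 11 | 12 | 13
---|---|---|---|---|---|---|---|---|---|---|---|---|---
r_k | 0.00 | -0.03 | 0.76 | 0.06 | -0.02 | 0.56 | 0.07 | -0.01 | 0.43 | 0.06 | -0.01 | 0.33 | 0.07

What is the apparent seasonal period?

The largest autocorrelation is r_3 = 0.76, with weaker echoes at lags 6 (0.56), 9 (0.43) and 12 (0.33); the remaining lags stay at or below 0.07.
The dominant spike at lag 3 indicates a seasonal period of 3.

3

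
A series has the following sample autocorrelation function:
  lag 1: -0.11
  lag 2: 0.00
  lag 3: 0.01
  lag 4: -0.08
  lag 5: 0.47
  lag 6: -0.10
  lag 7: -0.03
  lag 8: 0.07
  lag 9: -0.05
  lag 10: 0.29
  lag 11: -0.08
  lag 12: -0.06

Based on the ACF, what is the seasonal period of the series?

5

The largest autocorrelation is r_5 = 0.47, with a weaker echo at lag 10 (0.29); the remaining lags stay at or below 0.07.
The dominant spike at lag 5 indicates a seasonal period of 5.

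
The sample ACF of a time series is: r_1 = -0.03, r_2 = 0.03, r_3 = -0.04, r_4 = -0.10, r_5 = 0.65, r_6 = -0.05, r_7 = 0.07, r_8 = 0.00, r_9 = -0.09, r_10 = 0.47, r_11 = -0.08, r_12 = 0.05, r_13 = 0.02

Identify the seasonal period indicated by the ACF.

5

The largest autocorrelation is r_5 = 0.65, with a weaker echo at lag 10 (0.47); the remaining lags stay at or below 0.07.
The dominant spike at lag 5 indicates a seasonal period of 5.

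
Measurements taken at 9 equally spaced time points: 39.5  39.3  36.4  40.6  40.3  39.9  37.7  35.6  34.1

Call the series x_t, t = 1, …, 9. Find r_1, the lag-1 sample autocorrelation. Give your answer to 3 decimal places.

Mean x̄ = (39.5 + 39.3 + 36.4 + 40.6 + 40.3 + 39.9 + 37.7 + 35.6 + 34.1)/9 = 38.1556
Numerator Σ_{t=1}^{8}(x_t−x̄)(x_{t+1}−x̄) = 14.9547
Denominator Σ(x_t−x̄)² = 43.0022
r_1 = 14.9547 / 43.0022 = 0.348

0.348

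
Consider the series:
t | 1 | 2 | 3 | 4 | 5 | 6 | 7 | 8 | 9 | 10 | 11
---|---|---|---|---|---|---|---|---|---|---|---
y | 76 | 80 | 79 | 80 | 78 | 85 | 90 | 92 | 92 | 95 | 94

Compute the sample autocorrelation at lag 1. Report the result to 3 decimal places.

Mean ȳ = (76 + 80 + 79 + 80 + 78 + 85 + 90 + 92 + 92 + 95 + 94)/11 = 85.5455
Numerator Σ_{t=1}^{10}(y_t−ȳ)(y_{t+1}−ȳ) = 380.4298
Denominator Σ(y_t−ȳ)² = 516.7273
r_1 = 380.4298 / 516.7273 = 0.736

0.736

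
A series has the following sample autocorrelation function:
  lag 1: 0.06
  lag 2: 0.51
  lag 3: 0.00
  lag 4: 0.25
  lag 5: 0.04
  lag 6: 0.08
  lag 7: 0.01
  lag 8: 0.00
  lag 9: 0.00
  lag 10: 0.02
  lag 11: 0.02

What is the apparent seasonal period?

2

The largest autocorrelation is r_2 = 0.51, with a weaker echo at lag 4 (0.25); the remaining lags stay at or below 0.08.
The dominant spike at lag 2 indicates a seasonal period of 2.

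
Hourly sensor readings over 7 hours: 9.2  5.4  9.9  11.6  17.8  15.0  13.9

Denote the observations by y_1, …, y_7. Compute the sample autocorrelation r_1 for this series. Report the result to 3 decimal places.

0.528

Mean ȳ = (9.2 + 5.4 + 9.9 + 11.6 + 17.8 + 15.0 + 13.9)/7 = 11.8286
Deviations from mean: -2.6286, -6.4286, -1.9286, -0.2286, 5.9714, 3.1714, 2.0714
Σ(y_t−ȳ)(y_{t+1}−ȳ) = (16.8980) + (12.3980) + (0.4408) + (-1.3649) + (18.9380) + (6.5694) = 53.8792
Denominator Σ(y_t−ȳ)² = 102.0143
r_1 = 53.8792 / 102.0143 = 0.528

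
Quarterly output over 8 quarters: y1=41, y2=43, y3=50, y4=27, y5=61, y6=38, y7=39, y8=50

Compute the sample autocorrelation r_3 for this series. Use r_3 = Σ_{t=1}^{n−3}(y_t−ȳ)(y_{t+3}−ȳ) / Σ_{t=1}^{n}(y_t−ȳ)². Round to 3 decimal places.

Mean ȳ = (41 + 43 + 50 + 27 + 61 + 38 + 39 + 50)/8 = 43.6250
Deviations from mean: -2.6250, -0.6250, 6.3750, -16.6250, 17.3750, -5.6250, -4.6250, 6.3750
Numerator Σ_{t=1}^{5}(y_t−ȳ)(y_{t+3}−ȳ) = 184.5781
Denominator Σ(y_t−ȳ)² = 719.8750
r_3 = 184.5781 / 719.8750 = 0.256

0.256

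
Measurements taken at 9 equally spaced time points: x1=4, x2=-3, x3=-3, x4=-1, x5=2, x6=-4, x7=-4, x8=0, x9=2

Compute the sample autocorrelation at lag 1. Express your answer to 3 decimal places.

-0.068

Mean x̄ = (4 − 3 − 3 − 1 + 2 − 4 − 4 + 0 + 2)/9 = -0.7778
Numerator Σ_{t=1}^{8}(x_t−x̄)(x_{t+1}−x̄) = -4.7160
Denominator Σ(x_t−x̄)² = 69.5556
r_1 = -4.7160 / 69.5556 = -0.068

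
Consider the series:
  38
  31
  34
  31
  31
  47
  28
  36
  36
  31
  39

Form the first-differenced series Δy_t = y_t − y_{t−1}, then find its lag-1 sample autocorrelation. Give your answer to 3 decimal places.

-0.629

First differences Δy: -7, 3, -3, 0, 16, -19, 8, 0, -5, 8
Mean of differences = 0.1000
Numerator Σ(Δy_t−Δȳ)(Δy_{t+1}−Δȳ) = -526.0100
Denominator Σ(Δy_t−Δȳ)² = 836.9000
r_1(Δy) = -526.0100 / 836.9000 = -0.629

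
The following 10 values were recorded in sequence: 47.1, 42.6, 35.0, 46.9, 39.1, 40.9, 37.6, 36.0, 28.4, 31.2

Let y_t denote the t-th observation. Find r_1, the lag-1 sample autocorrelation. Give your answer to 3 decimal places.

0.284

Mean ȳ = (47.1 + 42.6 + 35.0 + 46.9 + 39.1 + 40.9 + 37.6 + 36.0 + 28.4 + 31.2)/10 = 38.4800
Numerator Σ_{t=1}^{9}(y_t−ȳ)(y_{t+1}−ȳ) = 97.0296
Denominator Σ(y_t−ȳ)² = 342.0560
r_1 = 97.0296 / 342.0560 = 0.284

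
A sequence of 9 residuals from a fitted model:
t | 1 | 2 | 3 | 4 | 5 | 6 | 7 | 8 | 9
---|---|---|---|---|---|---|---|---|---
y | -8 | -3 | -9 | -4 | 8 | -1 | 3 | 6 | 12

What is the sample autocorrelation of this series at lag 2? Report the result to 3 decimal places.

Mean ȳ = (-8 − 3 − 9 − 4 + 8 − 1 + 3 + 6 + 12)/9 = 0.4444
Numerator Σ_{t=1}^{7}(y_t−ȳ)(y_{t+2}−ȳ) = 70.9383
Denominator Σ(y_t−ȳ)² = 422.2222
r_2 = 70.9383 / 422.2222 = 0.168

0.168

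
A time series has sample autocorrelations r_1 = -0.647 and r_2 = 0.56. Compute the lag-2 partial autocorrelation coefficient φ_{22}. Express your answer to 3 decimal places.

φ_{22} = (r_2 − r_1²) / (1 − r_1²)
r_1² = (-0.647)² = 0.418609
Numerator = 0.56 − 0.4186 = 0.1414; denominator = 1 − 0.4186 = 0.5814
φ_{22} = 0.1414 / 0.5814 = 0.243

0.243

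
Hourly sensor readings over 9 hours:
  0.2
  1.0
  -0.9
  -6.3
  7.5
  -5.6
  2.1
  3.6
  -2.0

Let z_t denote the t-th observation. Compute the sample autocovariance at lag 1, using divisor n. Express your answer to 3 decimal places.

-10.624

Mean z̄ = (0.2 + 1.0 − 0.9 − 6.3 + 7.5 − 5.6 + 2.1 + 3.6 − 2.0)/9 = -0.0444
Σ_{t=1}^{8}(z_t−z̄)(z_{t+1}−z̄) = -95.6198
γ_1 = -95.6198 / 9 = -10.624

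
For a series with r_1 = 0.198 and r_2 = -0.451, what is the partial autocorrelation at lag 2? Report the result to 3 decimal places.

φ_{22} = (r_2 − r_1²) / (1 − r_1²)
r_1² = (0.198)² = 0.039204
Numerator = -0.451 − 0.0392 = -0.4902; denominator = 1 − 0.0392 = 0.9608
φ_{22} = -0.4902 / 0.9608 = -0.510

-0.510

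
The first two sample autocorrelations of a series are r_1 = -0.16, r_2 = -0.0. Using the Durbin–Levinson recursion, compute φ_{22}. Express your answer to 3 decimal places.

φ_{22} = (r_2 − r_1²) / (1 − r_1²)
r_1² = (-0.16)² = 0.0256
Numerator = -0.0 − 0.0256 = -0.0256; denominator = 1 − 0.0256 = 0.9744
φ_{22} = -0.0256 / 0.9744 = -0.026

-0.026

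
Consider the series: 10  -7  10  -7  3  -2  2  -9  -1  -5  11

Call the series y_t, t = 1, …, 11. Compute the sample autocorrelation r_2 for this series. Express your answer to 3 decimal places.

0.463

Mean ȳ = (10 − 7 + 10 − 7 + 3 − 2 + 2 − 9 − 1 − 5 + 11)/11 = 0.4545
Numerator Σ_{t=1}^{9}(y_t−ȳ)(y_{t+2}−ȳ) = 250.4050
Denominator Σ(y_t−ȳ)² = 540.7273
r_2 = 250.4050 / 540.7273 = 0.463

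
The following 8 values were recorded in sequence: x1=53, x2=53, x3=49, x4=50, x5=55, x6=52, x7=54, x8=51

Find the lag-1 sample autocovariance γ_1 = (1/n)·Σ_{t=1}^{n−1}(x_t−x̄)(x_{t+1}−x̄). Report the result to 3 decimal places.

Mean x̄ = (53 + 53 + 49 + 50 + 55 + 52 + 54 + 51)/8 = 52.1250
Σ_{t=1}^{7}(x_t−x̄)(x_{t+1}−x̄) = -4.1406
γ_1 = -4.1406 / 8 = -0.518

-0.518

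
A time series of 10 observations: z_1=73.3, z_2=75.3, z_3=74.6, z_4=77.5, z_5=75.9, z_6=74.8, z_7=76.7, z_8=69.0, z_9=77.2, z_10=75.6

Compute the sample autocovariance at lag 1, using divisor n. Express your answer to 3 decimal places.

Mean z̄ = (73.3 + 75.3 + 74.6 + 77.5 + 75.9 + 74.8 + 76.7 + 69.0 + 77.2 + 75.6)/10 = 74.9900
Σ_{t=1}^{9}(z_t−z̄)(z_{t+1}−z̄) = -21.9701
γ_1 = -21.9701 / 10 = -2.197

-2.197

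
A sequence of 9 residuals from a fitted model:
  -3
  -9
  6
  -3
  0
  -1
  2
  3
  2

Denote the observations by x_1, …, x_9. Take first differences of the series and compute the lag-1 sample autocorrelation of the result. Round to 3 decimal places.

-0.733

First differences Δx: -6, 15, -9, 3, -1, 3, 1, -1
Mean of differences = 0.6250
Numerator Σ(Δx_t−Δx̄)(Δx_{t+1}−Δx̄) = -263.8906
Denominator Σ(Δx_t−Δx̄)² = 359.8750
r_1(Δx) = -263.8906 / 359.8750 = -0.733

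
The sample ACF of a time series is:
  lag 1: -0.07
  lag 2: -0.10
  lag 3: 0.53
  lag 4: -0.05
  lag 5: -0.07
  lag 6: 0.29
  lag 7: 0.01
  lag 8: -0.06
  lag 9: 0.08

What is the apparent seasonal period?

3

The largest autocorrelation is r_3 = 0.53, with a weaker echo at lag 6 (0.29); the remaining lags stay at or below 0.08.
The dominant spike at lag 3 indicates a seasonal period of 3.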